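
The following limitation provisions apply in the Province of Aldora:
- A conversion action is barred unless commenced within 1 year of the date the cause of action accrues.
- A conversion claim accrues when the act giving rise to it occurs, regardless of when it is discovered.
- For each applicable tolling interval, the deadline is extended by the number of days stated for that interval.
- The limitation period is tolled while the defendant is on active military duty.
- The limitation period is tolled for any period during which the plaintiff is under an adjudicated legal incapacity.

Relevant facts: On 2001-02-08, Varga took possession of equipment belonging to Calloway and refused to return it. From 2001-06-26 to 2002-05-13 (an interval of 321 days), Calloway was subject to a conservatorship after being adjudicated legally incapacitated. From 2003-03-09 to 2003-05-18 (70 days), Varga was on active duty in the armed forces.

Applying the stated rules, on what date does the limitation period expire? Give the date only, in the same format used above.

2002-12-26

The claim accrued on 2001-02-08, when the wrongful act occurred.
1 year from 2001-02-08 is 2002-02-08.
The period was tolled for 321 days by the plaintiff's legal incapacity (2001-06-26 to 2002-05-13), pushing the deadline to 2002-12-26.
The defendant's active military service starting 2003-03-09 came too late — the period had run on 2002-12-26 — and so does not extend the deadline.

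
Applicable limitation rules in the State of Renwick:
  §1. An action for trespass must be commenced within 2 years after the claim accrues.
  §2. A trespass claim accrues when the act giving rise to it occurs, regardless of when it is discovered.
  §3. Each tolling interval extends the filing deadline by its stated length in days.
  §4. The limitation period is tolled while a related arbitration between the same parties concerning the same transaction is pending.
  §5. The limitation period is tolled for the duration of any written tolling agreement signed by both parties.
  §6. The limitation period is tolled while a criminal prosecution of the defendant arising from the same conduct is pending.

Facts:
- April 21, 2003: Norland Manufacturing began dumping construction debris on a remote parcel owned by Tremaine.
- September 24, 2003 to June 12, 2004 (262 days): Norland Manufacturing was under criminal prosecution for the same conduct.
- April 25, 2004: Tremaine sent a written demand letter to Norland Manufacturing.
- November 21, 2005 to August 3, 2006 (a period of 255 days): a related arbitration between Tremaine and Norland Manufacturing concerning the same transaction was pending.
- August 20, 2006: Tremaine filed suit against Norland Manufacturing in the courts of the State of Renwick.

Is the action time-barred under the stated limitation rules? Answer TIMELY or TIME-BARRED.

TIMELY

The limitation period began to run on April 21, 2003.
2 years from April 21, 2003 is April 21, 2005.
Because the pending criminal prosecution ran from September 24, 2003 to June 12, 2004, the deadline is extended by 262 days to January 8, 2006.
The pending related arbitration from November 21, 2005 to August 3, 2006 tolled the period for 255 days, extending the deadline to September 20, 2006.
The other events in the timeline have no effect on the limitation period under the stated rules.
The August 20, 2006 filing precedes the September 20, 2006 deadline; the claim is timely.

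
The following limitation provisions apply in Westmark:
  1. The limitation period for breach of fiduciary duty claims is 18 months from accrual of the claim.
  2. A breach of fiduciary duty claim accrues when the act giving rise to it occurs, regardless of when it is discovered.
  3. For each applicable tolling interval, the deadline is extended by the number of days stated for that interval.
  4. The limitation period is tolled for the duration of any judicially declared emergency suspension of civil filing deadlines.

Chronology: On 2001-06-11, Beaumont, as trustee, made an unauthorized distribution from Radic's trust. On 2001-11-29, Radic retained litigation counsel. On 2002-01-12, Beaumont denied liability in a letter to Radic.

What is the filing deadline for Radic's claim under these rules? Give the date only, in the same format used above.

The limitation period began to run on 2001-06-11.
Adding the 18 months base period to 2001-06-11 gives a deadline of 2002-12-11, before any tolling.
Nothing else in the chronology tolls or restarts the period.

2002-12-11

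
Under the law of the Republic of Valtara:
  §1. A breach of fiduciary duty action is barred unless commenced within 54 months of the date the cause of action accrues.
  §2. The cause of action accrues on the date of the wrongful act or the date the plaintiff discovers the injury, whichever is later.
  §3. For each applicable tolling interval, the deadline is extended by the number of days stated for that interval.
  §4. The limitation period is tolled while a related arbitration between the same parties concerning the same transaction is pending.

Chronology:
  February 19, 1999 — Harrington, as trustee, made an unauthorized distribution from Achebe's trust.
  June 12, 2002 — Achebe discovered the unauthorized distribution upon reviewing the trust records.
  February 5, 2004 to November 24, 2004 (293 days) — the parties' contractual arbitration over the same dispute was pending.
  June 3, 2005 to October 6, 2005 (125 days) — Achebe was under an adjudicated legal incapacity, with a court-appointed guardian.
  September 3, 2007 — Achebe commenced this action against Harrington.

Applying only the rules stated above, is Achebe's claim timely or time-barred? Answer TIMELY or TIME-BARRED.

The claim accrued on June 12, 2002 — the later of the February 19, 1999 act and the June 12, 2002 discovery.
54 months from June 12, 2002 is December 12, 2006.
The period was tolled for 293 days by the pending related arbitration (February 5, 2004 to November 24, 2004), pushing the deadline to October 1, 2007.
No stated provision tolls the period for the plaintiff's incapacity, so the interval from June 3, 2005 to October 6, 2005 has no effect on the deadline.
The September 3, 2007 filing precedes the October 1, 2007 deadline; the claim is timely.

TIMELY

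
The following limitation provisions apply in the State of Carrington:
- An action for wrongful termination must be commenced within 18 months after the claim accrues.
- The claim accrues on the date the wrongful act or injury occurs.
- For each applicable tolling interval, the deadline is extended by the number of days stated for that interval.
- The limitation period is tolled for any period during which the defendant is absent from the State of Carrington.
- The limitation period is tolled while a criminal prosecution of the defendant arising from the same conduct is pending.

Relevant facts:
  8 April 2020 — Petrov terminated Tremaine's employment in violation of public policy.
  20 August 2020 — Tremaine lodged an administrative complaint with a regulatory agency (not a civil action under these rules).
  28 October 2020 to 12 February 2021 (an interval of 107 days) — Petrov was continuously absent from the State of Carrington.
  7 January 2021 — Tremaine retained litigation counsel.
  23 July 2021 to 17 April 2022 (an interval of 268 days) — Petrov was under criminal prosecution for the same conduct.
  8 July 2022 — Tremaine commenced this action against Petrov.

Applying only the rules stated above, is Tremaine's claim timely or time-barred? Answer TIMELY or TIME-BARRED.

The limitation period began to run on 8 April 2020.
Adding the 18 months base period to 8 April 2020 gives a deadline of 8 October 2021, before any tolling.
The period was tolled for 107 days by the defendant's absence from the jurisdiction (28 October 2020 to 12 February 2021), pushing the deadline to 23 January 2022.
Because the pending criminal prosecution ran from 23 July 2021 to 17 April 2022, the deadline is extended by 268 days to 18 October 2022.
Nothing else in the chronology tolls or restarts the period.
Tremaine filed on 8 July 2022, before the 18 October 2022 deadline, so the action is timely.

TIMELY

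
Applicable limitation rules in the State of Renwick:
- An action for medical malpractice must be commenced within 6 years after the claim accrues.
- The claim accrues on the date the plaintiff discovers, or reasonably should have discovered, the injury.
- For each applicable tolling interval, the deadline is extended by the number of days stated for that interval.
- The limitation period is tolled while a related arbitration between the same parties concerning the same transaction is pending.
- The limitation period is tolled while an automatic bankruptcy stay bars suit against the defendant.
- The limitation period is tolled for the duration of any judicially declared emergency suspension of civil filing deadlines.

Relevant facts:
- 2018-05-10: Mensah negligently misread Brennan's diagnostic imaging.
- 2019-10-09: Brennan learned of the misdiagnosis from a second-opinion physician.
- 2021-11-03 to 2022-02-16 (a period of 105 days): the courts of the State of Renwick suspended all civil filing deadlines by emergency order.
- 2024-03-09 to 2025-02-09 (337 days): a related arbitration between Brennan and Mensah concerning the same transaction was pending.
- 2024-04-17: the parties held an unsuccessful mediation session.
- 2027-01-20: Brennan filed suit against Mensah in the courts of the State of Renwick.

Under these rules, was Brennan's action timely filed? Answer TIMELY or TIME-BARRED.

Accrual is tied to discovery, so the period began on 2019-10-09 rather than on 2018-05-10 when the act occurred.
The untolled deadline — 6 years after 2019-10-09 — is 2025-10-09.
The period was tolled for 105 days by the emergency suspension of filing deadlines (2021-11-03 to 2022-02-16), pushing the deadline to 2026-01-22.
The period was tolled for 337 days by the pending related arbitration (2024-03-09 to 2025-02-09), pushing the deadline to 2026-12-25.
The other events in the timeline have no effect on the limitation period under the stated rules.
Brennan filed on 2027-01-20, after the 2026-12-25 deadline, so the action is time-barred.

TIME-BARRED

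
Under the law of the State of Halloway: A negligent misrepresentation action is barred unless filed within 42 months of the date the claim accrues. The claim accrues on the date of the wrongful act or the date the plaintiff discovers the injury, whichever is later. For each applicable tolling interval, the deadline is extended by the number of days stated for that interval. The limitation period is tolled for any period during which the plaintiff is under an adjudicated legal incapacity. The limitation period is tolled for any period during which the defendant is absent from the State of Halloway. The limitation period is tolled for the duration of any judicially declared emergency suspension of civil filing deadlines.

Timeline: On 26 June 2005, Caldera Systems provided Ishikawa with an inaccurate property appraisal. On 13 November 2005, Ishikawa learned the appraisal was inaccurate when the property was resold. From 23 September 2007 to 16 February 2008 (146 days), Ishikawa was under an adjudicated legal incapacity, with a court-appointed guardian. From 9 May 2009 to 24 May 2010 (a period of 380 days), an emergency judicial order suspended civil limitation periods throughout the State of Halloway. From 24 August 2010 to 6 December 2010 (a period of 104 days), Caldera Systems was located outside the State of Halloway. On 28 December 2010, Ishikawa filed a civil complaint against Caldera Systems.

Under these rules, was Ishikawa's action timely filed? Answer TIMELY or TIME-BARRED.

The claim accrued on 13 November 2005 — the later of the 26 June 2005 act and the 13 November 2005 discovery.
Adding the 42 months base period to 13 November 2005 gives a deadline of 13 May 2009, before any tolling.
The plaintiff's legal incapacity from 23 September 2007 to 16 February 2008 tolled the period for 146 days, extending the deadline to 6 October 2009.
Because the emergency suspension of filing deadlines ran from 9 May 2009 to 24 May 2010, the deadline is extended by 380 days to 21 October 2010.
Because the defendant's absence from the jurisdiction ran from 24 August 2010 to 6 December 2010, the deadline is extended by 104 days to 2 February 2011.
Ishikawa filed on 28 December 2010, before the 2 February 2011 deadline, so the action is timely.

TIMELY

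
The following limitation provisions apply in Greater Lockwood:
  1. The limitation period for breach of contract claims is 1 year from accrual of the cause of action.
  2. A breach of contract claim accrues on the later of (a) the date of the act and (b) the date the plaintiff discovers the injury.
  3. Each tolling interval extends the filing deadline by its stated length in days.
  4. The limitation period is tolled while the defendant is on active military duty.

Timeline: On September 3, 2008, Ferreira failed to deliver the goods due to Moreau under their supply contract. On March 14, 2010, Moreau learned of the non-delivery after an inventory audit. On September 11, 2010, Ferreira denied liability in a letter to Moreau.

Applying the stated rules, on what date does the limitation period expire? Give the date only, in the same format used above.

Because discovery on March 14, 2010 post-dates the September 3, 2008 act, accrual under the later-of rule falls on March 14, 2010.
1 year from March 14, 2010 is March 14, 2011.
None of the other events listed affects the running of the period under the stated rules.

March 14, 2011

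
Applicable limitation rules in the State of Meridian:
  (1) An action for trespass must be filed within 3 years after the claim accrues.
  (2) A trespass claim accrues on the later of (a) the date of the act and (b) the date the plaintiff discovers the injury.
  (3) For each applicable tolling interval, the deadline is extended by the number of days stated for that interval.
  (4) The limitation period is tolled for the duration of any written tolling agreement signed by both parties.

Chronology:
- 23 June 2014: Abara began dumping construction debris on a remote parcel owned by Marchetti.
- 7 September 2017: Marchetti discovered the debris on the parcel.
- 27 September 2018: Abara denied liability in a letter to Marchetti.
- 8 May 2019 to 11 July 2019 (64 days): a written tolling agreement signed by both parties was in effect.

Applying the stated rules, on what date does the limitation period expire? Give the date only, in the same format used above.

Because discovery on 7 September 2017 post-dates the 23 June 2014 act, accrual under the later-of rule falls on 7 September 2017.
3 years from 7 September 2017 is 7 September 2020.
Because the written tolling agreement ran from 8 May 2019 to 11 July 2019, the deadline is extended by 64 days to 10 November 2020.
The other events in the timeline have no effect on the limitation period under the stated rules.

10 November 2020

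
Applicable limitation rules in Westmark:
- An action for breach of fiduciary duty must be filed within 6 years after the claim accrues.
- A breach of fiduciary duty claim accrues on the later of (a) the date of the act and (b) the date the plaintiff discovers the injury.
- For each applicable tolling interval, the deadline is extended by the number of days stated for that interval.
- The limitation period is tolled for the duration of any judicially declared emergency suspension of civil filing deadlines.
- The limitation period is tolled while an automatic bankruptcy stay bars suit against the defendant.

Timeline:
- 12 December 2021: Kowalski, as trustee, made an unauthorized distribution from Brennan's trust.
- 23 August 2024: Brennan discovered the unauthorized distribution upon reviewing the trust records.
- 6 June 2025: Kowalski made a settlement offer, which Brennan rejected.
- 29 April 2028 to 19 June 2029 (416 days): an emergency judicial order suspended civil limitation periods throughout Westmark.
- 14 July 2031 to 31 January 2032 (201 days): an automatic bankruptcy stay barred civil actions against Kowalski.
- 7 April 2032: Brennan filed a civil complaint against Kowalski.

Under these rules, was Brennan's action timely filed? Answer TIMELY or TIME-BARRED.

Because discovery on 23 August 2024 post-dates the 12 December 2021 act, accrual under the later-of rule falls on 23 August 2024.
The untolled deadline — 6 years after 23 August 2024 — is 23 August 2030.
The emergency suspension of filing deadlines from 29 April 2028 to 19 June 2029 tolled the period for 416 days, extending the deadline to 13 October 2031.
The automatic bankruptcy stay from 14 July 2031 to 31 January 2032 tolled the period for 201 days, extending the deadline to 1 May 2032.
The other events in the timeline have no effect on the limitation period under the stated rules.
Filing on 7 April 2032 beat the 1 May 2032 deadline — the action is timely.

TIMELY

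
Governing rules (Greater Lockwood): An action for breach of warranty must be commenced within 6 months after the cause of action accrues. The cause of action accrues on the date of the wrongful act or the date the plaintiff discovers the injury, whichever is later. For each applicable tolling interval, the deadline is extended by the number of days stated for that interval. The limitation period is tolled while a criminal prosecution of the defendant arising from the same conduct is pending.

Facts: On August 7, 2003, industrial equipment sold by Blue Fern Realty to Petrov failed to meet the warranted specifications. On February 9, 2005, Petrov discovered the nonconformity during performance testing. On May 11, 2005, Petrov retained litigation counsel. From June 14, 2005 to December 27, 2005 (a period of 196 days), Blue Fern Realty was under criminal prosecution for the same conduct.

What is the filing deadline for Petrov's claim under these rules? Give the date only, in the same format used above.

Because discovery on February 9, 2005 post-dates the August 7, 2003 act, accrual under the later-of rule falls on February 9, 2005.
The untolled deadline — 6 months after February 9, 2005 — is August 9, 2005.
The period was tolled for 196 days by the pending criminal prosecution (June 14, 2005 to December 27, 2005), pushing the deadline to February 21, 2006.
The other events in the timeline have no effect on the limitation period under the stated rules.

February 21, 2006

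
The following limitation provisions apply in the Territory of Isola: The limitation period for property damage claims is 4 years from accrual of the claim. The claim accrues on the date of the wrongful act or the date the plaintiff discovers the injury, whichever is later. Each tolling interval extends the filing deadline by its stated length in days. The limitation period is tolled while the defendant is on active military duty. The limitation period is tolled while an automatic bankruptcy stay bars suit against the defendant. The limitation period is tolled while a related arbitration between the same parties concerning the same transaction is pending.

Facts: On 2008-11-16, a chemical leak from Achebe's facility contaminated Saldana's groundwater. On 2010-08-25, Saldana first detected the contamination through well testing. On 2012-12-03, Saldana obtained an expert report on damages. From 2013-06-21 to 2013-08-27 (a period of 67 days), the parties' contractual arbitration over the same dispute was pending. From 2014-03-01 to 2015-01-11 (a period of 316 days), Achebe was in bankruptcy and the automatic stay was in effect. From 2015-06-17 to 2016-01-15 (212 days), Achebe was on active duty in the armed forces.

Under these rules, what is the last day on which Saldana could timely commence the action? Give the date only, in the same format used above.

2016-04-11

Taking the later of the act (2008-11-16) and discovery (2010-08-25), the claim accrued on 2010-08-25.
4 years from 2010-08-25 is 2014-08-25.
The period was tolled for 67 days by the pending related arbitration (2013-06-21 to 2013-08-27), pushing the deadline to 2014-10-31.
Because the automatic bankruptcy stay ran from 2014-03-01 to 2015-01-11, the deadline is extended by 316 days to 2015-09-12.
The period was tolled for 212 days by the defendant's active military service (2015-06-17 to 2016-01-15), pushing the deadline to 2016-04-11.
None of the other events listed affects the running of the period under the stated rules.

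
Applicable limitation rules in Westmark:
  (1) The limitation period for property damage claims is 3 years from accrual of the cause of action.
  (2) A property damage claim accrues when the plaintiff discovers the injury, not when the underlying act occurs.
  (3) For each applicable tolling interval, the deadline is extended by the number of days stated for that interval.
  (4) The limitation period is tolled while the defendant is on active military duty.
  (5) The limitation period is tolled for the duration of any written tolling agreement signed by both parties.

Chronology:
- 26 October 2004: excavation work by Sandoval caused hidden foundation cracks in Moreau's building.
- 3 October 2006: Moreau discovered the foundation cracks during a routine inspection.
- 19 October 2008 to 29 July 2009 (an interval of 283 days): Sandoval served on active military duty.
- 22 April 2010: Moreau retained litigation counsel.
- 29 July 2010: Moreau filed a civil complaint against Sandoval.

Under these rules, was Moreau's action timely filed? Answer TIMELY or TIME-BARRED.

Under the discovery rule, the claim accrued on 3 October 2006, when Moreau discovered the injury — not on the 26 October 2004 date of the underlying act.
3 years from 3 October 2006 is 3 October 2009.
Because the defendant's active military service ran from 19 October 2008 to 29 July 2009, the deadline is extended by 283 days to 13 July 2010.
None of the other events listed affects the running of the period under the stated rules.
Filing on 29 July 2010 missed the 13 July 2010 deadline — the action is time-barred.

TIME-BARRED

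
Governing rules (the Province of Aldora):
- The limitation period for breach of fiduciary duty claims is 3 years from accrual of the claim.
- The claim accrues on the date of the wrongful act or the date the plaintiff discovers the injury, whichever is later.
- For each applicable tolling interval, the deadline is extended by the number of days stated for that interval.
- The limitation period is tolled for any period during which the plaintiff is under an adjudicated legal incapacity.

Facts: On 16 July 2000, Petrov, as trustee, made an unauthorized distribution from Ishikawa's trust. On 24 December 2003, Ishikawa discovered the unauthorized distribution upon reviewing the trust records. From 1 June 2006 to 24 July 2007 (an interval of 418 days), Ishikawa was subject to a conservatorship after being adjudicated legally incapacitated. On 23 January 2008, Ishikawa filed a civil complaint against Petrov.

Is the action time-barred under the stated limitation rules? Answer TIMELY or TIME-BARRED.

TIMELY

Because discovery on 24 December 2003 post-dates the 16 July 2000 act, accrual under the later-of rule falls on 24 December 2003.
3 years from 24 December 2003 is 24 December 2006.
The plaintiff's legal incapacity from 1 June 2006 to 24 July 2007 tolled the period for 418 days, extending the deadline to 15 February 2008.
Filing on 23 January 2008 beat the 15 February 2008 deadline — the action is timely.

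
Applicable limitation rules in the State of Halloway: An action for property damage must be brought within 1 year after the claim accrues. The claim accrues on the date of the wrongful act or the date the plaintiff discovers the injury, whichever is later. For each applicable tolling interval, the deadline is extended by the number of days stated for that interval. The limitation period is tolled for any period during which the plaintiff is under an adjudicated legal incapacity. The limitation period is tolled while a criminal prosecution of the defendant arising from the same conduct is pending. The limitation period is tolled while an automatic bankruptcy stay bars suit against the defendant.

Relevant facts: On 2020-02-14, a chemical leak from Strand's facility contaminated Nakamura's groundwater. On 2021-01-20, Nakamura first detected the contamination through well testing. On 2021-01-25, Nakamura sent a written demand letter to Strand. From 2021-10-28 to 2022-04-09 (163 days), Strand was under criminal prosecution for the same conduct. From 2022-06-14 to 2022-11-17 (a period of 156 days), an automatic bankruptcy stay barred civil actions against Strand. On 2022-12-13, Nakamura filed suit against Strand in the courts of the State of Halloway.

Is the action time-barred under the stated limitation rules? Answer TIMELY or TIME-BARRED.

Taking the later of the act (2020-02-14) and discovery (2021-01-20), the claim accrued on 2021-01-20.
1 year from 2021-01-20 is 2022-01-20.
The pending criminal prosecution from 2021-10-28 to 2022-04-09 tolled the period for 163 days, extending the deadline to 2022-07-02.
Because the automatic bankruptcy stay ran from 2022-06-14 to 2022-11-17, the deadline is extended by 156 days to 2022-12-05.
None of the other events listed affects the running of the period under the stated rules.
Filing on 2022-12-13 missed the 2022-12-05 deadline — the action is time-barred.

TIME-BARRED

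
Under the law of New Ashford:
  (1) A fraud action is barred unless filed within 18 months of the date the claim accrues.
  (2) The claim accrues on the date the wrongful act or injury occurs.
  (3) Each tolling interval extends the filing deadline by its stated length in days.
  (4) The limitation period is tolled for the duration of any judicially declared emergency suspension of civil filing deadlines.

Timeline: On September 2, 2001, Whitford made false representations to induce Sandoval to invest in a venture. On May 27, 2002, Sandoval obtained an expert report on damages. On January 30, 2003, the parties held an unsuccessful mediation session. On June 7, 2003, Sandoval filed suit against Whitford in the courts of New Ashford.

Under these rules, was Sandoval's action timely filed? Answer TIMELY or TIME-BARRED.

TIME-BARRED

The claim accrued on September 2, 2001, the date of the act.
18 months from September 2, 2001 is March 2, 2003.
Nothing else in the chronology tolls or restarts the period.
Sandoval filed on June 7, 2003, after the March 2, 2003 deadline, so the action is time-barred.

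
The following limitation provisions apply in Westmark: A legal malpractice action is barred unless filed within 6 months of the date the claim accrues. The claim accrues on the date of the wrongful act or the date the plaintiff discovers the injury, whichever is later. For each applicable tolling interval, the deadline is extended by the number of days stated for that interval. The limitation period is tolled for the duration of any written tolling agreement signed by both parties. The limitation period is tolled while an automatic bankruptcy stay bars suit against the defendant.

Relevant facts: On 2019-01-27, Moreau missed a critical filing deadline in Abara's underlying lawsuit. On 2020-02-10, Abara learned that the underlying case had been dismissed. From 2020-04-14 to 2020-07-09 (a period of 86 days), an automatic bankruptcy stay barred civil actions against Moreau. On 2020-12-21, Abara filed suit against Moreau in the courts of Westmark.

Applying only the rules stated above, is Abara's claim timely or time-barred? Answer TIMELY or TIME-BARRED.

TIME-BARRED

Taking the later of the act (2019-01-27) and discovery (2020-02-10), the claim accrued on 2020-02-10.
Adding the 6 months base period to 2020-02-10 gives a deadline of 2020-08-10, before any tolling.
The automatic bankruptcy stay from 2020-04-14 to 2020-07-09 tolled the period for 86 days, extending the deadline to 2020-11-04.
The 2020-12-21 filing falls after the 2020-11-04 deadline; the claim is time-barred.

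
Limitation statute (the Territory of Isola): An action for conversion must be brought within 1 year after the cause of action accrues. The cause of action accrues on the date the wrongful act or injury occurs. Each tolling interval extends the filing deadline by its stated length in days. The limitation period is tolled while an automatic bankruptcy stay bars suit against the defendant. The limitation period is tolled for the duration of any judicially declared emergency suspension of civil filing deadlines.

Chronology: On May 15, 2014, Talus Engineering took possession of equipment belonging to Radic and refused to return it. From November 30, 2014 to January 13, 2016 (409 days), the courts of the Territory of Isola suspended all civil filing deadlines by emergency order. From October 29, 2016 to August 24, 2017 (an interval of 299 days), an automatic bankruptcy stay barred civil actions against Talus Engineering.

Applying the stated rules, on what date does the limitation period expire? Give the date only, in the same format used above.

June 27, 2016

The limitation period began to run on May 15, 2014.
The untolled deadline — 1 year after May 15, 2014 — is May 15, 2015.
The emergency suspension of filing deadlines from November 30, 2014 to January 13, 2016 tolled the period for 409 days, extending the deadline to June 27, 2016.
The automatic bankruptcy stay starting October 29, 2016 came too late — the period had run on June 27, 2016 — and so does not extend the deadline.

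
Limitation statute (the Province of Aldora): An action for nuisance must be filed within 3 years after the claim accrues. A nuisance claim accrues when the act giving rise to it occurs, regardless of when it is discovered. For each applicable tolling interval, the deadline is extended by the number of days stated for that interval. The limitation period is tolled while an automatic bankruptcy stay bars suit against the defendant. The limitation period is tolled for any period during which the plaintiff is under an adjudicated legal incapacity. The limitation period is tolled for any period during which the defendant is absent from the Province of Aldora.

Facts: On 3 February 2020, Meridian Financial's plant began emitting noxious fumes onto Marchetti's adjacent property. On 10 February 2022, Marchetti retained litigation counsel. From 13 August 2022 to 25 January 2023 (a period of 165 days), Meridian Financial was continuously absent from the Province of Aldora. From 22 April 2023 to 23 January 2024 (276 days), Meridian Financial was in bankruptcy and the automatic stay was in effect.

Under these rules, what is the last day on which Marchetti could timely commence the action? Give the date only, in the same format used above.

The claim accrued on 3 February 2020, when the wrongful act occurred.
Adding the 3 years base period to 3 February 2020 gives a deadline of 3 February 2023, before any tolling.
Because the defendant's absence from the jurisdiction ran from 13 August 2022 to 25 January 2023, the deadline is extended by 165 days to 18 July 2023.
The period was tolled for 276 days by the automatic bankruptcy stay (22 April 2023 to 23 January 2024), pushing the deadline to 19 April 2024.
The other events in the timeline have no effect on the limitation period under the stated rules.

19 April 2024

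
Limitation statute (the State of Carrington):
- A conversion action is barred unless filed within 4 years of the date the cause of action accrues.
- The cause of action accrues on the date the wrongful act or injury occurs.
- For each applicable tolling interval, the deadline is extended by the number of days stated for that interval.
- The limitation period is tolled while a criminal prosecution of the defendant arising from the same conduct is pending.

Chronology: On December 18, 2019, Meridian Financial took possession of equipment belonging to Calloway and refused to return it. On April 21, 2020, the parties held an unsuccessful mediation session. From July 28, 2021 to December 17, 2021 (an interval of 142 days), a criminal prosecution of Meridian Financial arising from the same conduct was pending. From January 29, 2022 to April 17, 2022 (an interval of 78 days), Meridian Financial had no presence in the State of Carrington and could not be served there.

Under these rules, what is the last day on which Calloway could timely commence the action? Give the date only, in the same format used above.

May 8, 2024

The limitation period began to run on December 18, 2019.
The untolled deadline — 4 years after December 18, 2019 — is December 18, 2023.
The pending criminal prosecution from July 28, 2021 to December 17, 2021 tolled the period for 142 days, extending the deadline to May 8, 2024.
The defendant's absence from the jurisdiction from January 29, 2022 to April 17, 2022 does not toll the period, because no stated rule makes the defendant's absence a tolling event.
None of the other events listed affects the running of the period under the stated rules.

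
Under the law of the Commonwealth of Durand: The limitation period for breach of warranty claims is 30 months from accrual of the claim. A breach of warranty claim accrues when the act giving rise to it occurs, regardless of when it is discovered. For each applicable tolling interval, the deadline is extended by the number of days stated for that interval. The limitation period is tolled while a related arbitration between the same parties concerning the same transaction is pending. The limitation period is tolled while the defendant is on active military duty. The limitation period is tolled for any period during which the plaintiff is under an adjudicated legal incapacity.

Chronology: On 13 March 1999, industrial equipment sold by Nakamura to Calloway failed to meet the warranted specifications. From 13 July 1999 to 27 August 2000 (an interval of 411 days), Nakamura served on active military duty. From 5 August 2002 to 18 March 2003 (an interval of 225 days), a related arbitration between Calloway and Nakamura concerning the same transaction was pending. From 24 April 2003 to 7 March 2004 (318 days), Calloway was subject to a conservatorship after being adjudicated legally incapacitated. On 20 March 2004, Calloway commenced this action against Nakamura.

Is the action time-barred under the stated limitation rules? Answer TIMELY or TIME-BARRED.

The limitation period began to run on 13 March 1999.
30 months from 13 March 1999 is 13 September 2001.
The period was tolled for 411 days by the defendant's active military service (13 July 1999 to 27 August 2000), pushing the deadline to 29 October 2002.
The pending related arbitration from 5 August 2002 to 18 March 2003 tolled the period for 225 days, extending the deadline to 11 June 2003.
The plaintiff's legal incapacity from 24 April 2003 to 7 March 2004 tolled the period for 318 days, extending the deadline to 24 April 2004.
The 20 March 2004 filing precedes the 24 April 2004 deadline; the claim is timely.

TIMELY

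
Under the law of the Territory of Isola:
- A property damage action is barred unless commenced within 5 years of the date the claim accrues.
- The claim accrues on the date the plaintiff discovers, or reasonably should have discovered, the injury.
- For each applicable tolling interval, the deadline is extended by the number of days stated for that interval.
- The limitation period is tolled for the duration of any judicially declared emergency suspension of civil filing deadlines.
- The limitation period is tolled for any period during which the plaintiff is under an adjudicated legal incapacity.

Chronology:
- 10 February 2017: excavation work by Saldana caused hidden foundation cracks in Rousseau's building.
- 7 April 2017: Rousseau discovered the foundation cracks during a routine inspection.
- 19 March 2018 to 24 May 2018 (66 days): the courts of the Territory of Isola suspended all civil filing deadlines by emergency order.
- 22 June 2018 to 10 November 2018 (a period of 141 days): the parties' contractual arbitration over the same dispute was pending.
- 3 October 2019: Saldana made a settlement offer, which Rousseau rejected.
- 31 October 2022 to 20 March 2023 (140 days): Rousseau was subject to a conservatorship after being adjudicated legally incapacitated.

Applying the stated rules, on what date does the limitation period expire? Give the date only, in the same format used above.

12 June 2022

Under the discovery rule, the claim accrued on 7 April 2017, when Rousseau discovered the injury — not on the 10 February 2017 date of the underlying act.
5 years from 7 April 2017 is 7 April 2022.
Because the emergency suspension of filing deadlines ran from 19 March 2018 to 24 May 2018, the deadline is extended by 66 days to 12 June 2022.
The plaintiff's legal incapacity from 31 October 2022 to 20 March 2023 began after the period had already run on 12 June 2022, so it has no tolling effect.
The pending related arbitration from 22 June 2018 to 10 November 2018 does not toll the period, because no stated rule makes a pending arbitration a tolling event.
The other events in the timeline have no effect on the limitation period under the stated rules.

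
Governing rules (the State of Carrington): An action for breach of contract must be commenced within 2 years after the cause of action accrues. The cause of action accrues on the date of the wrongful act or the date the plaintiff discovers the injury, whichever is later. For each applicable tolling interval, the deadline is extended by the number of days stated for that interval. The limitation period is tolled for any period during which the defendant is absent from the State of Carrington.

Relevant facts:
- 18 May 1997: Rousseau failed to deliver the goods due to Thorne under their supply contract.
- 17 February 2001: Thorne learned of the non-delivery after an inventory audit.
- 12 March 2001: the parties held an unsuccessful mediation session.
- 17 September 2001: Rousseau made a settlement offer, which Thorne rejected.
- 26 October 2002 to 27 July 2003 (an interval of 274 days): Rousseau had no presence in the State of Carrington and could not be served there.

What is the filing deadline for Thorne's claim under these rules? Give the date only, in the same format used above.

Because discovery on 17 February 2001 post-dates the 18 May 1997 act, accrual under the later-of rule falls on 17 February 2001.
The untolled deadline — 2 years after 17 February 2001 — is 17 February 2003.
The period was tolled for 274 days by the defendant's absence from the jurisdiction (26 October 2002 to 27 July 2003), pushing the deadline to 18 November 2003.
Nothing else in the chronology tolls or restarts the period.

18 November 2003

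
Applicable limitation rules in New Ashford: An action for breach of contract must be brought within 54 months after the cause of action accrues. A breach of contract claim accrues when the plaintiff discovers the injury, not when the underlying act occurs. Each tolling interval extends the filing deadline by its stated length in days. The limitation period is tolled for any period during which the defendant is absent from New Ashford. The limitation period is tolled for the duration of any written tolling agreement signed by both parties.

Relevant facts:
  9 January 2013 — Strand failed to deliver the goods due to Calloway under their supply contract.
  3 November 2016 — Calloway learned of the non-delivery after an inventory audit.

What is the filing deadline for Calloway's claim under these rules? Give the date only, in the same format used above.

3 May 2021

Accrual is tied to discovery, so the period began on 3 November 2016 rather than on 9 January 2013 when the act occurred.
54 months from 3 November 2016 is 3 May 2021.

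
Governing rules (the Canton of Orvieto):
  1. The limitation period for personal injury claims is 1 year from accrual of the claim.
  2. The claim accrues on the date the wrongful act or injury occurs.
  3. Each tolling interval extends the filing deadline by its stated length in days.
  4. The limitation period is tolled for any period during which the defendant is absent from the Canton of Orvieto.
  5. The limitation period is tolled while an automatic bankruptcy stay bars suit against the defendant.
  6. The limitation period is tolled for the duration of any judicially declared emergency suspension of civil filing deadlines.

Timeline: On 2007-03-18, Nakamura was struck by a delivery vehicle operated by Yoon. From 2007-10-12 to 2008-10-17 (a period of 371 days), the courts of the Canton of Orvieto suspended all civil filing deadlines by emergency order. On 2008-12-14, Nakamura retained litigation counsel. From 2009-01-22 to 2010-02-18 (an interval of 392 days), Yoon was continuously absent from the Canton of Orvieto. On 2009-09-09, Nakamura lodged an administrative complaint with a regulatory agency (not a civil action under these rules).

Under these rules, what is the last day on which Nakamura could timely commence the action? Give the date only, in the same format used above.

The claim accrued on 2007-03-18, when the wrongful act occurred.
The untolled deadline — 1 year after 2007-03-18 — is 2008-03-18.
The emergency suspension of filing deadlines from 2007-10-12 to 2008-10-17 tolled the period for 371 days, extending the deadline to 2009-03-24.
The period was tolled for 392 days by the defendant's absence from the jurisdiction (2009-01-22 to 2010-02-18), pushing the deadline to 2010-04-20.
Nothing else in the chronology tolls or restarts the period.

2010-04-20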